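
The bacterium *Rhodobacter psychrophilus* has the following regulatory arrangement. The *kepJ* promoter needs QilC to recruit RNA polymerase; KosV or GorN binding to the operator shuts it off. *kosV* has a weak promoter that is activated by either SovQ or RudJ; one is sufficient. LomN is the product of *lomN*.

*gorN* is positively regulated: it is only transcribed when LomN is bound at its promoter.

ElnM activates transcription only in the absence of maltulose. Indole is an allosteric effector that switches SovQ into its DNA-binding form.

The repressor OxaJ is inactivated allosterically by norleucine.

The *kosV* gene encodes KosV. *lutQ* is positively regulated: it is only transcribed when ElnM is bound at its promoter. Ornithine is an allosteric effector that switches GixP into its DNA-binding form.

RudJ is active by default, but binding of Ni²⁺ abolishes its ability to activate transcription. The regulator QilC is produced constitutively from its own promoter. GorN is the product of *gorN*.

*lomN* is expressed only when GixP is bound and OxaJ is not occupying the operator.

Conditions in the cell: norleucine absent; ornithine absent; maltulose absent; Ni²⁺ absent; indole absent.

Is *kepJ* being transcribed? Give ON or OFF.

QilC is produced constitutively and is active.
Indole is absent, so SovQ is inactive.
Ni²⁺ is absent, so RudJ is active.
Activator RudJ is present, so *kosV* is transcribed.
So KosV is produced and active.
Ornithine is absent, so GixP is inactive.
Norleucine is absent, so OxaJ is active.
With repressor OxaJ bound, *lomN* is not transcribed.
So LomN is not produced.
Required activator LomN is absent, so *gorN* is not transcribed.
So GorN is not produced.
With repressor KosV bound, *kepJ* is not transcribed.

OFF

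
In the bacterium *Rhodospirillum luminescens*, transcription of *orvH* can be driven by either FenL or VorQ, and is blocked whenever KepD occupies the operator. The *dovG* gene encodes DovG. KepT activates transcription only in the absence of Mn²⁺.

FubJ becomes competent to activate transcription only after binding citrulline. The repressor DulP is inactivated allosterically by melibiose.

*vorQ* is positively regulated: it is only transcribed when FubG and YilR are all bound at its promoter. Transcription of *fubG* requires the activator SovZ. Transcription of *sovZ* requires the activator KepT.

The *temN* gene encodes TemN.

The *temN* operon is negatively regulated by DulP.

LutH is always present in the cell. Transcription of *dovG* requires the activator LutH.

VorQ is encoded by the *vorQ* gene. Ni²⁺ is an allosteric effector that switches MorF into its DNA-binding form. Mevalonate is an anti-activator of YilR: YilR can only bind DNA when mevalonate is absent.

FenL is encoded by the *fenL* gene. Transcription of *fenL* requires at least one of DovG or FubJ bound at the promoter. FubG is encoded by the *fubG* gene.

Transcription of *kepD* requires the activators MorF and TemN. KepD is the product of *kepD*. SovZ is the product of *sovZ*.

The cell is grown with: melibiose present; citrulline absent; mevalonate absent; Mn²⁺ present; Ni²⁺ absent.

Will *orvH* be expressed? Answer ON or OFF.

LutH is produced constitutively and is active.
No repressor is bound and LutH is active, so *dovG* is transcribed.
So DovG is produced and active.
Citrulline is absent, so FubJ is inactive.
Activator DovG is present, so *fenL* is transcribed.
So FenL is produced and active.
Ni²⁺ is absent, so MorF is inactive.
Melibiose is present, so DulP is inactive.
With no repressor bound, *temN* is transcribed.
So TemN is produced and active.
Required activator MorF is absent, so *kepD* is not transcribed.
So KepD is not produced.
Mn²⁺ is present, so KepT is inactive.
Required activator KepT is absent, so *sovZ* is not transcribed.
So SovZ is not produced.
Required activator SovZ is absent, so *fubG* is not transcribed.
So FubG is not produced.
Mevalonate is absent, so YilR is active.
Required activator FubG is absent, so *vorQ* is not transcribed.
So VorQ is not produced.
Activator FenL is present, so *orvH* is transcribed.

ON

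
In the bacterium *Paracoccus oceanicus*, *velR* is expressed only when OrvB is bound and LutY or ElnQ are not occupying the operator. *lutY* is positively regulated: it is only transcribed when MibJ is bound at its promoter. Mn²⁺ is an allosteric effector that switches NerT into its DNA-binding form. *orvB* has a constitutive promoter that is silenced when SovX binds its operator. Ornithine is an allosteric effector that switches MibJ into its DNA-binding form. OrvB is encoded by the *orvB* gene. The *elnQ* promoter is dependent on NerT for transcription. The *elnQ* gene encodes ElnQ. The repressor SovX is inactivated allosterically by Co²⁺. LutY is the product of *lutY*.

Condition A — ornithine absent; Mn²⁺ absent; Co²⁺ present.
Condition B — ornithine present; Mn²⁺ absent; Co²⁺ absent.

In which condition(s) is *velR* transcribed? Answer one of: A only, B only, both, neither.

Condition A:
Ornithine is absent, so MibJ is inactive.
Required activator MibJ is absent, so *lutY* is not transcribed.
So LutY is not produced.
Mn²⁺ is absent, so NerT is inactive.
Required activator NerT is absent, so *elnQ* is not transcribed.
So ElnQ is not produced.
Co²⁺ is present, so SovX is inactive.
With no repressor bound, *orvB* is transcribed.
So OrvB is produced and active.
No repressor is bound and OrvB is active, so *velR* is transcribed.
→ *velR* is ON in A.
Condition B:
Ornithine is present, so MibJ is active.
No repressor is bound and MibJ is active, so *lutY* is transcribed.
So LutY is produced and active.
Mn²⁺ is absent, so NerT is inactive.
Required activator NerT is absent, so *elnQ* is not transcribed.
So ElnQ is not produced.
Co²⁺ is absent, so SovX is active.
With repressor SovX bound, *orvB* is not transcribed.
So OrvB is not produced.
With repressor LutY bound, *velR* is not transcribed.
→ *velR* is OFF in B.

A only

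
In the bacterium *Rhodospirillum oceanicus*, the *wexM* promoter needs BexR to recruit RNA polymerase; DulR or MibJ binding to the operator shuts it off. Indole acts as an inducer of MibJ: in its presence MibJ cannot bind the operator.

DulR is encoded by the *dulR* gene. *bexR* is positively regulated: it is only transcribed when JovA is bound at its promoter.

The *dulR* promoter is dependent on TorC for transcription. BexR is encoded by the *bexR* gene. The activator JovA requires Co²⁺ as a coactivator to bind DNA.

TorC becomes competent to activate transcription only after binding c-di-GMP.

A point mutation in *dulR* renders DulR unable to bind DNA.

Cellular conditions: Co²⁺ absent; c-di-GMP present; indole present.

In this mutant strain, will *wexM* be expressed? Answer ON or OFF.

OFF

DulR is non-functional in this strain, so it has no effect.
Indole is present, so MibJ is inactive.
Co²⁺ is absent, so JovA is inactive.
Required activator JovA is absent, so *bexR* is not transcribed.
So BexR is not produced.
Required activator BexR is absent, so *wexM* is not transcribed.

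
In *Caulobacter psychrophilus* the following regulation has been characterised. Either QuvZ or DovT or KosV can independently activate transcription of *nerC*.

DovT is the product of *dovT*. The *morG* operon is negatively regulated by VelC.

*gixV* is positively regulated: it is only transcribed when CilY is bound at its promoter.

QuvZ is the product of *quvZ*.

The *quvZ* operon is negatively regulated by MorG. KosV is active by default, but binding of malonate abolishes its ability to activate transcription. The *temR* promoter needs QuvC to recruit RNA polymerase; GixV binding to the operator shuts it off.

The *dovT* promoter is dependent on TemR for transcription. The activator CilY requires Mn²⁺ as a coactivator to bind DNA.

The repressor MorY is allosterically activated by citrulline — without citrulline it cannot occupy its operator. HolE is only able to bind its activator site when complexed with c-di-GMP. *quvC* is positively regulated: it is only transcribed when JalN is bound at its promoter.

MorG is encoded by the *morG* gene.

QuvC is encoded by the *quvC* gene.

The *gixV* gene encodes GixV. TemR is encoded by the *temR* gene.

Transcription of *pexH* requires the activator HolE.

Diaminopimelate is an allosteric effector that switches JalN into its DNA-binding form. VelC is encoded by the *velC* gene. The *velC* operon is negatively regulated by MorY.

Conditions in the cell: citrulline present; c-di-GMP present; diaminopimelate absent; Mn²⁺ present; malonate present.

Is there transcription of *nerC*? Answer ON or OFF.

OFF

Citrulline is present, so MorY is active.
With repressor MorY bound, *velC* is not transcribed.
So VelC is not produced.
With no repressor bound, *morG* is transcribed.
So MorG is produced and active.
With repressor MorG bound, *quvZ* is not transcribed.
So QuvZ is not produced.
Mn²⁺ is present, so CilY is active.
No repressor is bound and CilY is active, so *gixV* is transcribed.
So GixV is produced and active.
Diaminopimelate is absent, so JalN is inactive.
Required activator JalN is absent, so *quvC* is not transcribed.
So QuvC is not produced.
With repressor GixV bound, *temR* is not transcribed.
So TemR is not produced.
Required activator TemR is absent, so *dovT* is not transcribed.
So DovT is not produced.
Malonate is present, so KosV is inactive.
No activator is available at the *nerC* promoter, so *nerC* is not transcribed.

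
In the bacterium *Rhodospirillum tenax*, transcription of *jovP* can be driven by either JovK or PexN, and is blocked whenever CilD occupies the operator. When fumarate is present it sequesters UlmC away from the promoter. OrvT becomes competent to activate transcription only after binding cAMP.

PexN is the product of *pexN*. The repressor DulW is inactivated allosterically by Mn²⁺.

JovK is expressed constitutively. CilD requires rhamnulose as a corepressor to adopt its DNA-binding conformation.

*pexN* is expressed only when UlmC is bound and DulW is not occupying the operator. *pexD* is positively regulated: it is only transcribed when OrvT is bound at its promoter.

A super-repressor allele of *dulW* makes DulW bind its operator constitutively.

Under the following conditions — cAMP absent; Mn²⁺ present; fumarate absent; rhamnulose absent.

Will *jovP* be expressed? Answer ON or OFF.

ON

JovK is produced constitutively and is active.
DulW is constitutively active in this strain.
Fumarate is absent, so UlmC is active.
With repressor DulW bound, *pexN* is not transcribed.
So PexN is not produced.
Rhamnulose is absent, so CilD is inactive.
Activator JovK is present, so *jovP* is transcribed.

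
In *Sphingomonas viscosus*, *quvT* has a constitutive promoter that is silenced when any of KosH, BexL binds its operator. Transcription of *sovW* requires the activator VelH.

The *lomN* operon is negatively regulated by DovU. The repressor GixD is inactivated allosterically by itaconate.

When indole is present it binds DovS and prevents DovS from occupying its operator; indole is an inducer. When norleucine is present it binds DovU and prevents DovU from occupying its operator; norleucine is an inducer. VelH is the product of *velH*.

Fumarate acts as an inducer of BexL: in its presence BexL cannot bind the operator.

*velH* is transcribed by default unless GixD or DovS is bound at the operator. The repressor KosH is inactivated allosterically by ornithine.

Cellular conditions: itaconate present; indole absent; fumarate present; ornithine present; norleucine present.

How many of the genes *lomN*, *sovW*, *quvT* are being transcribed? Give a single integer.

Norleucine is present, so DovU is inactive.
With no repressor bound, *lomN* is transcribed.
→ *lomN* is ON.
Itaconate is present, so GixD is inactive.
Indole is absent, so DovS is active.
With repressor DovS bound, *velH* is not transcribed.
So VelH is not produced.
Required activator VelH is absent, so *sovW* is not transcribed.
→ *sovW* is OFF.
Ornithine is present, so KosH is inactive.
Fumarate is present, so BexL is inactive.
With no repressor bound, *quvT* is transcribed.
→ *quvT* is ON.
2 of the 3 genes are transcribed.

2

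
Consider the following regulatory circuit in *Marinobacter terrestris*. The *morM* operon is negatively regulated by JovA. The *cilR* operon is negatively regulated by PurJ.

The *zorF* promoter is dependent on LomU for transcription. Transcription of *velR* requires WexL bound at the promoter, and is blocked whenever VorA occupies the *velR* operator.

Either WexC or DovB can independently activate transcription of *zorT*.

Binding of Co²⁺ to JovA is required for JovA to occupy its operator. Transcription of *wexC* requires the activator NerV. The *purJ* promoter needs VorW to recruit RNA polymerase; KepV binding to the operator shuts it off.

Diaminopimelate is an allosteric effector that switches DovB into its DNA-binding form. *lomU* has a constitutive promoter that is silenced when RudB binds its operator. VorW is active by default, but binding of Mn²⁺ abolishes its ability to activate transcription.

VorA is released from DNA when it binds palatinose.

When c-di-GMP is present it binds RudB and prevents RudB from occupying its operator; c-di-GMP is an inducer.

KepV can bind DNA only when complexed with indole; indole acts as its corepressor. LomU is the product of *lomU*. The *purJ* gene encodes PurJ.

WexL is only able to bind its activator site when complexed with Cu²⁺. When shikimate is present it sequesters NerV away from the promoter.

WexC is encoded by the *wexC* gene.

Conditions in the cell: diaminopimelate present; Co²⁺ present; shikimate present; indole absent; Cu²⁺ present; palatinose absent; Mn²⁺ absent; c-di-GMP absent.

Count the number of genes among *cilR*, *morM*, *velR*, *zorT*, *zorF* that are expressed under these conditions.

Mn²⁺ is absent, so VorW is active.
Indole is absent, so KepV is inactive.
No repressor is bound and VorW is active, so *purJ* is transcribed.
So PurJ is produced and active.
With repressor PurJ bound, *cilR* is not transcribed.
→ *cilR* is OFF.
Co²⁺ is present, so JovA is active.
With repressor JovA bound, *morM* is not transcribed.
→ *morM* is OFF.
Cu²⁺ is present, so WexL is active.
Palatinose is absent, so VorA is active.
With repressor VorA bound, *velR* is not transcribed.
→ *velR* is OFF.
Shikimate is present, so NerV is inactive.
Required activator NerV is absent, so *wexC* is not transcribed.
So WexC is not produced.
Diaminopimelate is present, so DovB is active.
Activator DovB is present, so *zorT* is transcribed.
→ *zorT* is ON.
c-di-GMP is absent, so RudB is active.
With repressor RudB bound, *lomU* is not transcribed.
So LomU is not produced.
Required activator LomU is absent, so *zorF* is not transcribed.
→ *zorF* is OFF.
1 of the 5 genes is transcribed.

1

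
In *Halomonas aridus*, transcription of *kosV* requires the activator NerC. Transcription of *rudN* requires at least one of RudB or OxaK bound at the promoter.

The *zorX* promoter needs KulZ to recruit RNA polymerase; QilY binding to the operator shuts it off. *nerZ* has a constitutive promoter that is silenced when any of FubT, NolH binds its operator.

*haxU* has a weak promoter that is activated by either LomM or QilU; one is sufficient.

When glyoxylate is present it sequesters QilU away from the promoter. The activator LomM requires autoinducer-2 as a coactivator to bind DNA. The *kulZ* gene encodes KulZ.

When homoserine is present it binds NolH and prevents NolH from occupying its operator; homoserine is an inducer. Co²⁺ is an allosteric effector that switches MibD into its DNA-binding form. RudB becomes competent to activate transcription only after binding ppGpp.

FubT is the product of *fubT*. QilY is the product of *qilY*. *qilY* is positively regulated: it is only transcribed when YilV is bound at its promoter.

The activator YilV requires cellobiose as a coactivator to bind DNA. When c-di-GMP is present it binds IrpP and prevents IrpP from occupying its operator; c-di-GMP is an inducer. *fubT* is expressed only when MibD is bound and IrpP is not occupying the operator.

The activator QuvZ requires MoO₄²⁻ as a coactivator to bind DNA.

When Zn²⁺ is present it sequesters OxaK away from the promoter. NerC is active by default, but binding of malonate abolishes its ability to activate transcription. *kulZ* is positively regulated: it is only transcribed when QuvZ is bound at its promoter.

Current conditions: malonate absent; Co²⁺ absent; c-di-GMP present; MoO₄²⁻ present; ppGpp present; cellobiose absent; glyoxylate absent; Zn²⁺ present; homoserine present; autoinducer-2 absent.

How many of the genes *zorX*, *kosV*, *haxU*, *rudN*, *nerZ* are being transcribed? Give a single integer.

5

MoO₄²⁻ is present, so QuvZ is active.
No repressor is bound and QuvZ is active, so *kulZ* is transcribed.
So KulZ is produced and active.
Cellobiose is absent, so YilV is inactive.
Required activator YilV is absent, so *qilY* is not transcribed.
So QilY is not produced.
No repressor is bound and KulZ is active, so *zorX* is transcribed.
→ *zorX* is ON.
Malonate is absent, so NerC is active.
No repressor is bound and NerC is active, so *kosV* is transcribed.
→ *kosV* is ON.
Autoinducer-2 is absent, so LomM is inactive.
Glyoxylate is absent, so QilU is active.
Activator QilU is present, so *haxU* is transcribed.
→ *haxU* is ON.
ppGpp is present, so RudB is active.
Zn²⁺ is present, so OxaK is inactive.
Activator RudB is present, so *rudN* is transcribed.
→ *rudN* is ON.
Co²⁺ is absent, so MibD is inactive.
c-di-GMP is present, so IrpP is inactive.
Required activator MibD is absent, so *fubT* is not transcribed.
So FubT is not produced.
Homoserine is present, so NolH is inactive.
With no repressor bound, *nerZ* is transcribed.
→ *nerZ* is ON.
5 of the 5 genes are transcribed.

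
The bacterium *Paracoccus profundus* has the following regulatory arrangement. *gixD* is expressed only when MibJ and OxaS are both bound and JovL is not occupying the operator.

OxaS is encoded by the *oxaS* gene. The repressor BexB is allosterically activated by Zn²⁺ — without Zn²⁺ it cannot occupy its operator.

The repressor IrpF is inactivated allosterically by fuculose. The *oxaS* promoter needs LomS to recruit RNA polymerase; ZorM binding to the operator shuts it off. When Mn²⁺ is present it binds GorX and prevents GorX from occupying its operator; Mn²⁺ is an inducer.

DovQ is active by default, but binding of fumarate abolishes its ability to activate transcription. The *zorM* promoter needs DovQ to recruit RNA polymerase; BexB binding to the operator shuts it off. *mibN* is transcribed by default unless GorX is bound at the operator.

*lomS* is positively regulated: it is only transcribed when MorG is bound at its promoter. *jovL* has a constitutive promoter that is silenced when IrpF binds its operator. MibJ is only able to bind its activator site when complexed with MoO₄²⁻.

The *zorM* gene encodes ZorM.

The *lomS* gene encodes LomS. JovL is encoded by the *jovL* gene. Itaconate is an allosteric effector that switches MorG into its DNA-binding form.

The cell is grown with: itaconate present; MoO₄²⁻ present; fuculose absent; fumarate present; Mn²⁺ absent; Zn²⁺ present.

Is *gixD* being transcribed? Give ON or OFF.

MoO₄²⁻ is present, so MibJ is active.
Fuculose is absent, so IrpF is active.
With repressor IrpF bound, *jovL* is not transcribed.
So JovL is not produced.
Zn²⁺ is present, so BexB is active.
Fumarate is present, so DovQ is inactive.
With repressor BexB bound, *zorM* is not transcribed.
So ZorM is not produced.
Itaconate is present, so MorG is active.
No repressor is bound and MorG is active, so *lomS* is transcribed.
So LomS is produced and active.
No repressor is bound and LomS is active, so *oxaS* is transcribed.
So OxaS is produced and active.
No repressor is bound and MibJ and OxaS are active, so *gixD* is transcribed.

ON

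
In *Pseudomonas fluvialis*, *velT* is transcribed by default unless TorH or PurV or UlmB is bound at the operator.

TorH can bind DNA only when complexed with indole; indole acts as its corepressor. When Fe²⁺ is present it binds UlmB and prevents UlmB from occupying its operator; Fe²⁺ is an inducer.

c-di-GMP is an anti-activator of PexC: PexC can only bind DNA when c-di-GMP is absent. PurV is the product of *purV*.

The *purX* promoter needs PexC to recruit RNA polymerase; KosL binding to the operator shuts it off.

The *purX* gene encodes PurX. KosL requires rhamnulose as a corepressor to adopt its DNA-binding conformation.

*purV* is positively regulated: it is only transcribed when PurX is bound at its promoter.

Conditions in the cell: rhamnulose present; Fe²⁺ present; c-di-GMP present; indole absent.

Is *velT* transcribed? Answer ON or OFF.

ON

Indole is absent, so TorH is inactive.
c-di-GMP is present, so PexC is inactive.
Rhamnulose is present, so KosL is active.
With repressor KosL bound, *purX* is not transcribed.
So PurX is not produced.
Required activator PurX is absent, so *purV* is not transcribed.
So PurV is not produced.
Fe²⁺ is present, so UlmB is inactive.
With no repressor bound, *velT* is transcribed.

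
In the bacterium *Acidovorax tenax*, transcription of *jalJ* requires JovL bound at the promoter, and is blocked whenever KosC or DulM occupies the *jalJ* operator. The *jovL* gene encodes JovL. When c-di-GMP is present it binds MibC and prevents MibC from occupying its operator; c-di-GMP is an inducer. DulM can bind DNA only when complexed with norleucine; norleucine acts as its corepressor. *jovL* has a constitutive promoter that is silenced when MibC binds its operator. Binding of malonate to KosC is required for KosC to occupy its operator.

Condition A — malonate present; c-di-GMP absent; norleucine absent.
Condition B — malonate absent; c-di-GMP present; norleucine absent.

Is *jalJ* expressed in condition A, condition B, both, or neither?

Condition A:
Malonate is present, so KosC is active.
c-di-GMP is absent, so MibC is active.
With repressor MibC bound, *jovL* is not transcribed.
So JovL is not produced.
Norleucine is absent, so DulM is inactive.
With repressor KosC bound, *jalJ* is not transcribed.
→ *jalJ* is OFF in A.
Condition B:
Malonate is absent, so KosC is inactive.
c-di-GMP is present, so MibC is inactive.
With no repressor bound, *jovL* is transcribed.
So JovL is produced and active.
Norleucine is absent, so DulM is inactive.
No repressor is bound and JovL is active, so *jalJ* is transcribed.
→ *jalJ* is ON in B.

B only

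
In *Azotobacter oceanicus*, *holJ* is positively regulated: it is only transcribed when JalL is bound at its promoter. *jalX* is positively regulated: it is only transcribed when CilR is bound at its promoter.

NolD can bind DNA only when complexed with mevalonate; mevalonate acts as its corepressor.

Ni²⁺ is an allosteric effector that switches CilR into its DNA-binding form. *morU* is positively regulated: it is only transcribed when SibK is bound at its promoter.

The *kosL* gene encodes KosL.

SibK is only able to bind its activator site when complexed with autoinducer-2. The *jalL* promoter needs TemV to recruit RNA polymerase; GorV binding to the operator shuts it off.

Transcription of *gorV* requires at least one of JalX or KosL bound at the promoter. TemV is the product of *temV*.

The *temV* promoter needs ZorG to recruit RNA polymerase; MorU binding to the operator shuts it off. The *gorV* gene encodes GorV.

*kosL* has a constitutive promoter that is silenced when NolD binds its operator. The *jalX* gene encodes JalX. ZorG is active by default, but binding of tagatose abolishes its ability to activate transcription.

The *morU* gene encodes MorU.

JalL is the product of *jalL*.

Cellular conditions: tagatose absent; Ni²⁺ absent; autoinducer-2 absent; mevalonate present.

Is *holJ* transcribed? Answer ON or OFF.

Ni²⁺ is absent, so CilR is inactive.
Required activator CilR is absent, so *jalX* is not transcribed.
So JalX is not produced.
Mevalonate is present, so NolD is active.
With repressor NolD bound, *kosL* is not transcribed.
So KosL is not produced.
No activator is available at the *gorV* promoter, so *gorV* is not transcribed.
So GorV is not produced.
Autoinducer-2 is absent, so SibK is inactive.
Required activator SibK is absent, so *morU* is not transcribed.
So MorU is not produced.
Tagatose is absent, so ZorG is active.
No repressor is bound and ZorG is active, so *temV* is transcribed.
So TemV is produced and active.
No repressor is bound and TemV is active, so *jalL* is transcribed.
So JalL is produced and active.
No repressor is bound and JalL is active, so *holJ* is transcribed.

ON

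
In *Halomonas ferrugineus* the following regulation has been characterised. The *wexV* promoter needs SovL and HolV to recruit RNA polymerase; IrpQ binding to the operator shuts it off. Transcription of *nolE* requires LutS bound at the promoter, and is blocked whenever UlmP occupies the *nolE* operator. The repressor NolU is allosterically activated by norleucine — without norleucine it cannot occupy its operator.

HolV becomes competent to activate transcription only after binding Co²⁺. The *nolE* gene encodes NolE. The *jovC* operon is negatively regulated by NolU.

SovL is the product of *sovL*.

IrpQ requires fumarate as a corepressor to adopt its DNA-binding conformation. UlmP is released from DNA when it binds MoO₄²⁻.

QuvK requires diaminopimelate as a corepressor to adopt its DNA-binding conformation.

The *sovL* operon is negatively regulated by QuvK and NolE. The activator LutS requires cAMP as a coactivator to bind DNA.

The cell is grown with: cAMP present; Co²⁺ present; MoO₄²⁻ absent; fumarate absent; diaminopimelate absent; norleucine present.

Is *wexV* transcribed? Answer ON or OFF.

ON

Fumarate is absent, so IrpQ is inactive.
Diaminopimelate is absent, so QuvK is inactive.
MoO₄²⁻ is absent, so UlmP is active.
cAMP is present, so LutS is active.
With repressor UlmP bound, *nolE* is not transcribed.
So NolE is not produced.
With no repressor bound, *sovL* is transcribed.
So SovL is produced and active.
Co²⁺ is present, so HolV is active.
No repressor is bound and SovL and HolV are active, so *wexV* is transcribed.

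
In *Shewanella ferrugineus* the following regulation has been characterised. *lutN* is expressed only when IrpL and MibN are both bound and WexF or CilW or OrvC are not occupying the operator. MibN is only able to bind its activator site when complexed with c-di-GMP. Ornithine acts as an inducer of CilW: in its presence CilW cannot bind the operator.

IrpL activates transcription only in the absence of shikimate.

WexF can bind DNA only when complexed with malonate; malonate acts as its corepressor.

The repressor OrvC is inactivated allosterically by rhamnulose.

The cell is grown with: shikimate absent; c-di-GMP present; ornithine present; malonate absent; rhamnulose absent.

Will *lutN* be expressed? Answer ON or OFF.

Shikimate is absent, so IrpL is active.
Malonate is absent, so WexF is inactive.
Ornithine is present, so CilW is inactive.
c-di-GMP is present, so MibN is active.
Rhamnulose is absent, so OrvC is active.
With repressor OrvC bound, *lutN* is not transcribed.

OFF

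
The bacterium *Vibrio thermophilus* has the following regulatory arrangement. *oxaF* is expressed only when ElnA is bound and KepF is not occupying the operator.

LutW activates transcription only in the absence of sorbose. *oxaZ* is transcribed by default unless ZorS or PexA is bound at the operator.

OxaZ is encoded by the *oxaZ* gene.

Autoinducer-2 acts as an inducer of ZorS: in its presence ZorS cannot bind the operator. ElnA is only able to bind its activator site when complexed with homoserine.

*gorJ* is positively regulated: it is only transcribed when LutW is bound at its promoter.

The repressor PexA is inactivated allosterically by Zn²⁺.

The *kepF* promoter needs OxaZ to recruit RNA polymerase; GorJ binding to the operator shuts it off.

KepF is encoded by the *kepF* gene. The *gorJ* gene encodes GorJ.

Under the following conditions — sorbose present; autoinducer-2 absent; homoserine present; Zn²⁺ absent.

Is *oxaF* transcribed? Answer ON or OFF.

ON

Autoinducer-2 is absent, so ZorS is active.
Zn²⁺ is absent, so PexA is active.
With repressor ZorS bound, *oxaZ* is not transcribed.
So OxaZ is not produced.
Sorbose is present, so LutW is inactive.
Required activator LutW is absent, so *gorJ* is not transcribed.
So GorJ is not produced.
Required activator OxaZ is absent, so *kepF* is not transcribed.
So KepF is not produced.
Homoserine is present, so ElnA is active.
No repressor is bound and ElnA is active, so *oxaF* is transcribed.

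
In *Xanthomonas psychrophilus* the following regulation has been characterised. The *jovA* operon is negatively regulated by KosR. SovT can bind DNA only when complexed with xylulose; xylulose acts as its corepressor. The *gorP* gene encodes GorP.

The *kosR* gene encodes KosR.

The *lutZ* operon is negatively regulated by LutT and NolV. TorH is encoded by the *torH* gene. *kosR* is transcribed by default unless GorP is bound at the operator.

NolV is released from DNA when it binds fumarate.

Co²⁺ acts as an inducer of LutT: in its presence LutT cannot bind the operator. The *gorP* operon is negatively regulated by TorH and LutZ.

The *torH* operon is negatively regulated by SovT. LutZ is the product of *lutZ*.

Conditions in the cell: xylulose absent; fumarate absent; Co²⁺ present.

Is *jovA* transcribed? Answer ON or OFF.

Xylulose is absent, so SovT is inactive.
With no repressor bound, *torH* is transcribed.
So TorH is produced and active.
Co²⁺ is present, so LutT is inactive.
Fumarate is absent, so NolV is active.
With repressor NolV bound, *lutZ* is not transcribed.
So LutZ is not produced.
With repressor TorH bound, *gorP* is not transcribed.
So GorP is not produced.
With no repressor bound, *kosR* is transcribed.
So KosR is produced and active.
With repressor KosR bound, *jovA* is not transcribed.

OFF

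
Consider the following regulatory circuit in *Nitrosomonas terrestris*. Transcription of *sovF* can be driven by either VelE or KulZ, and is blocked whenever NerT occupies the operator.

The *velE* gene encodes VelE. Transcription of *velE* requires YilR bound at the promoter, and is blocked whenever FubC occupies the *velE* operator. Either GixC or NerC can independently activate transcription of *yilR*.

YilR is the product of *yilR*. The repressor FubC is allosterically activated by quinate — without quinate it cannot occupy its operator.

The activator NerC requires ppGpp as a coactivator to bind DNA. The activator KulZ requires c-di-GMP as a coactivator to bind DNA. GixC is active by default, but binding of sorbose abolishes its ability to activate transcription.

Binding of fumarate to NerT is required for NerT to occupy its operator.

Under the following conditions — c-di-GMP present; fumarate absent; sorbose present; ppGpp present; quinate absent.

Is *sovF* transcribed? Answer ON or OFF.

ON

Sorbose is present, so GixC is inactive.
ppGpp is present, so NerC is active.
Activator NerC is present, so *yilR* is transcribed.
So YilR is produced and active.
Quinate is absent, so FubC is inactive.
No repressor is bound and YilR is active, so *velE* is transcribed.
So VelE is produced and active.
Fumarate is absent, so NerT is inactive.
c-di-GMP is present, so KulZ is active.
Activator VelE is present, so *sovF* is transcribed.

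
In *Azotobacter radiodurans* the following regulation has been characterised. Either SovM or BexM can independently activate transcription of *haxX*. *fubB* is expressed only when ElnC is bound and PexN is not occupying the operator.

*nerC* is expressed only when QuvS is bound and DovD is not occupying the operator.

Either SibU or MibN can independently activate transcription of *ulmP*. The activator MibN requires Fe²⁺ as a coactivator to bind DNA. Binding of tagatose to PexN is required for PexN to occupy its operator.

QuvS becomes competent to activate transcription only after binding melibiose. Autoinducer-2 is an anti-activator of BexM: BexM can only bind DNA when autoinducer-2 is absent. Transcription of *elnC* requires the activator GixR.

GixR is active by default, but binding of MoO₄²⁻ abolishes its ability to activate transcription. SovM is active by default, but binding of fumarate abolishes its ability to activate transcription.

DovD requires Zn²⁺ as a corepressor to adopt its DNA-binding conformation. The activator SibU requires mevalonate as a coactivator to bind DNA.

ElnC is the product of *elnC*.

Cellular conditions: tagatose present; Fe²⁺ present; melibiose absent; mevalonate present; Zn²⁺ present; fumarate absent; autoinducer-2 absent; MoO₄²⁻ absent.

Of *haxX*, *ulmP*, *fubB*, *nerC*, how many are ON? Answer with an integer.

2

Fumarate is absent, so SovM is active.
Autoinducer-2 is absent, so BexM is active.
Activator SovM is present, so *haxX* is transcribed.
→ *haxX* is ON.
Mevalonate is present, so SibU is active.
Fe²⁺ is present, so MibN is active.
Activator SibU is present, so *ulmP* is transcribed.
→ *ulmP* is ON.
MoO₄²⁻ is absent, so GixR is active.
No repressor is bound and GixR is active, so *elnC* is transcribed.
So ElnC is produced and active.
Tagatose is present, so PexN is active.
With repressor PexN bound, *fubB* is not transcribed.
→ *fubB* is OFF.
Zn²⁺ is present, so DovD is active.
Melibiose is absent, so QuvS is inactive.
With repressor DovD bound, *nerC* is not transcribed.
→ *nerC* is OFF.
2 of the 4 genes are transcribed.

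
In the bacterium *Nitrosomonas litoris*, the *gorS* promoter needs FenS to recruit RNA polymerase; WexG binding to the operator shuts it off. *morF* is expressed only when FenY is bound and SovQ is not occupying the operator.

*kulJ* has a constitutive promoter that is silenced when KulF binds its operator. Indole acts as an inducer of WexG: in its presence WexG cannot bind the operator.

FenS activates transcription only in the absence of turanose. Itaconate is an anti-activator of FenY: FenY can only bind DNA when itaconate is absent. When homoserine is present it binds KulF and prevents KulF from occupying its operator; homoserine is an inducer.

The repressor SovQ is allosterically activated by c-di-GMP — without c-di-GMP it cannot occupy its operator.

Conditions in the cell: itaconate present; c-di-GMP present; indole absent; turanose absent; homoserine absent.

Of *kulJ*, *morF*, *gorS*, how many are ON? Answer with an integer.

Homoserine is absent, so KulF is active.
With repressor KulF bound, *kulJ* is not transcribed.
→ *kulJ* is OFF.
Itaconate is present, so FenY is inactive.
c-di-GMP is present, so SovQ is active.
With repressor SovQ bound, *morF* is not transcribed.
→ *morF* is OFF.
Indole is absent, so WexG is active.
Turanose is absent, so FenS is active.
With repressor WexG bound, *gorS* is not transcribed.
→ *gorS* is OFF.
0 of the 3 genes are transcribed.

0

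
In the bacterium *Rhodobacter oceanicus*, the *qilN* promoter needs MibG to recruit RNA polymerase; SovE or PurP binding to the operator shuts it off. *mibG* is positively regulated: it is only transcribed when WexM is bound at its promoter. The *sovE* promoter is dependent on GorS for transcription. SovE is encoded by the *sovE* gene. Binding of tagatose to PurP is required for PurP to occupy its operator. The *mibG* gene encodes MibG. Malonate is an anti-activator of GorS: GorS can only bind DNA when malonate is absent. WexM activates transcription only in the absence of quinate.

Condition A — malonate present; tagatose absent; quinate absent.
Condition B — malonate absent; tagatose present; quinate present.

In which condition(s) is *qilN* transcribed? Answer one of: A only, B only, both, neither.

A only

Condition A:
Malonate is present, so GorS is inactive.
Required activator GorS is absent, so *sovE* is not transcribed.
So SovE is not produced.
Tagatose is absent, so PurP is inactive.
Quinate is absent, so WexM is active.
No repressor is bound and WexM is active, so *mibG* is transcribed.
So MibG is produced and active.
No repressor is bound and MibG is active, so *qilN* is transcribed.
→ *qilN* is ON in A.
Condition B:
Malonate is absent, so GorS is active.
No repressor is bound and GorS is active, so *sovE* is transcribed.
So SovE is produced and active.
Tagatose is present, so PurP is active.
Quinate is present, so WexM is inactive.
Required activator WexM is absent, so *mibG* is not transcribed.
So MibG is not produced.
With repressor SovE bound, *qilN* is not transcribed.
→ *qilN* is OFF in B.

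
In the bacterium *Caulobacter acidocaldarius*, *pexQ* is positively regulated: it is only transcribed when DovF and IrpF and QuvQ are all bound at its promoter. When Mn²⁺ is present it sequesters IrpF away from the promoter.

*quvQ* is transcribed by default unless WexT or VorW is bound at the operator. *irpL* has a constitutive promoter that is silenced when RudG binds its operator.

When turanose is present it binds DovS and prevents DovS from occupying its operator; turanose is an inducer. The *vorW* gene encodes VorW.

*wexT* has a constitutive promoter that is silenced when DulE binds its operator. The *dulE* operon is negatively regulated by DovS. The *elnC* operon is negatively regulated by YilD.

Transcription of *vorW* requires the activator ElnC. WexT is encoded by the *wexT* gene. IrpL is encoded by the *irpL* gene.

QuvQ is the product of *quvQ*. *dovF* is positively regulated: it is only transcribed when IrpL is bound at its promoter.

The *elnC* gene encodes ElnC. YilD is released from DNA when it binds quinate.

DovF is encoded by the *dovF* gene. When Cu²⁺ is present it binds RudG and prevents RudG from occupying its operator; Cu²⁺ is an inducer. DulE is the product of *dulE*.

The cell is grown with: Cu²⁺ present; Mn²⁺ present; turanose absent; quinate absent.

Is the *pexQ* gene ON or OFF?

Cu²⁺ is present, so RudG is inactive.
With no repressor bound, *irpL* is transcribed.
So IrpL is produced and active.
No repressor is bound and IrpL is active, so *dovF* is transcribed.
So DovF is produced and active.
Mn²⁺ is present, so IrpF is inactive.
Turanose is absent, so DovS is active.
With repressor DovS bound, *dulE* is not transcribed.
So DulE is not produced.
With no repressor bound, *wexT* is transcribed.
So WexT is produced and active.
Quinate is absent, so YilD is active.
With repressor YilD bound, *elnC* is not transcribed.
So ElnC is not produced.
Required activator ElnC is absent, so *vorW* is not transcribed.
So VorW is not produced.
With repressor WexT bound, *quvQ* is not transcribed.
So QuvQ is not produced.
Required activator IrpF is absent, so *pexQ* is not transcribed.

OFF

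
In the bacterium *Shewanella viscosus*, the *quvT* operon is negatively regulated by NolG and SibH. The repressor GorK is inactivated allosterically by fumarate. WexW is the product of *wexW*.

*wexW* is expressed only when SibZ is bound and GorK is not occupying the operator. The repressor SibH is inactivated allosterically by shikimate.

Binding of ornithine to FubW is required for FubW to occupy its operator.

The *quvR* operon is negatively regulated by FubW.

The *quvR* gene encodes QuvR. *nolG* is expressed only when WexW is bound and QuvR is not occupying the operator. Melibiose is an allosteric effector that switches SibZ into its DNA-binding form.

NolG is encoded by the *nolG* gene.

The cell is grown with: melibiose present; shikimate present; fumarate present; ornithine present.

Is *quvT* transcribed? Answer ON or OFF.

OFF

Ornithine is present, so FubW is active.
With repressor FubW bound, *quvR* is not transcribed.
So QuvR is not produced.
Melibiose is present, so SibZ is active.
Fumarate is present, so GorK is inactive.
No repressor is bound and SibZ is active, so *wexW* is transcribed.
So WexW is produced and active.
No repressor is bound and WexW is active, so *nolG* is transcribed.
So NolG is produced and active.
Shikimate is present, so SibH is inactive.
With repressor NolG bound, *quvT* is not transcribed.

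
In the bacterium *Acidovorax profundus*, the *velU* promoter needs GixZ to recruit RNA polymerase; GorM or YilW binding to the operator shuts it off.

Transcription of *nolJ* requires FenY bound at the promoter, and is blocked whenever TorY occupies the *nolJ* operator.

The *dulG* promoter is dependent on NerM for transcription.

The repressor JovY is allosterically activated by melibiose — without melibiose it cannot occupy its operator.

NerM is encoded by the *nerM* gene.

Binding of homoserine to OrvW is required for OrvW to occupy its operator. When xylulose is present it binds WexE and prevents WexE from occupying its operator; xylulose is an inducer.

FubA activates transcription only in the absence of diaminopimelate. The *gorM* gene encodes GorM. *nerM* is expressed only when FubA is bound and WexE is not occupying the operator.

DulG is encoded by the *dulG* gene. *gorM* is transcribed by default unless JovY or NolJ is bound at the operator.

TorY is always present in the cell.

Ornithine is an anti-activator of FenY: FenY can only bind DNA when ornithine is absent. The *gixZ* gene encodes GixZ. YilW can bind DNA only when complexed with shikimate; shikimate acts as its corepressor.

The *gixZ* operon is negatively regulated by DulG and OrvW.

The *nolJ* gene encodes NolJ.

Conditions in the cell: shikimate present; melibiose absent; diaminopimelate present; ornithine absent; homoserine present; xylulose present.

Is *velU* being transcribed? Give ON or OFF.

Melibiose is absent, so JovY is inactive.
TorY is produced constitutively and is active.
Ornithine is absent, so FenY is active.
With repressor TorY bound, *nolJ* is not transcribed.
So NolJ is not produced.
With no repressor bound, *gorM* is transcribed.
So GorM is produced and active.
Diaminopimelate is present, so FubA is inactive.
Xylulose is present, so WexE is inactive.
Required activator FubA is absent, so *nerM* is not transcribed.
So NerM is not produced.
Required activator NerM is absent, so *dulG* is not transcribed.
So DulG is not produced.
Homoserine is present, so OrvW is active.
With repressor OrvW bound, *gixZ* is not transcribed.
So GixZ is not produced.
Shikimate is present, so YilW is active.
With repressor GorM bound, *velU* is not transcribed.

OFF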